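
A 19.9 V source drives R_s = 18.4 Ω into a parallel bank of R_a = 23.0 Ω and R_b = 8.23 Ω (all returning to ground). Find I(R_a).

I ≈ 0.214 A

Equivalent of the parallel group: R_p = 6.061 Ω.
Node voltage V_A = V_CC · R_p/(R_s + R_p) = 19.9 × 0.2478 = 4.931 V.
I(R_a) = V_A / R_a = 4.931/23.0 = 0.2144 A.
(Equivalently: I_total = 0.8135 A, then current-divider fraction G_k/ΣG = 0.2635.)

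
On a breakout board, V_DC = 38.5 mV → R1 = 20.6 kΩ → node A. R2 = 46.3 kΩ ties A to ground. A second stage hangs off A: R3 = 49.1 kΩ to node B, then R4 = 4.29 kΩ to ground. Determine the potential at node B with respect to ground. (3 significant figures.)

V_B ≈ 1.69 mV

Node A sees R2 in parallel with the series input of stage 2, R3 + R4 = 53.39 kΩ.
R2 ‖ (R3+R4) = 24.80 kΩ.
V_A = 38.5 × 24.80/(20.6 + 24.80) = 21.03 mV.
Then the unloaded second divider: V_B = V_A × R4/(R3+R4) = 21.03 × 0.08035 = 1.690 mV.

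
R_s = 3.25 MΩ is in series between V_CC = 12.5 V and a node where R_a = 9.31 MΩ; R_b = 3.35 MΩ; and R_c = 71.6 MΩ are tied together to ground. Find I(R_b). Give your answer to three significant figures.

Parallel bank: R_p = 1/(1/9.31 + 1/3.35 + 1/71.6) = 2.382 MΩ.
V_A = 12.5 × 2.382/5.632 = 5.286 V.
I(R_b) = V_A / R_b = 5.286/3.35 = 1.578 µA.

I ≈ 1.58 µA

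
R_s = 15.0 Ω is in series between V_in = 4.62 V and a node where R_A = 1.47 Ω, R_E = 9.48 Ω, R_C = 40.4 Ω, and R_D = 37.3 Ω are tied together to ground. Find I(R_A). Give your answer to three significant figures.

Parallel bank: R_p = 1/(1/1.47 + 1/9.48 + 1/40.4 + 1/37.3) = 1.194 Ω.
V_A by voltage divider: V_A = 4.62 × 1.194/(15.0 + 1.194) = 0.3407 V.
I(R_A) = V_A / R_A = 0.3407/1.47 = 0.2318 A.

I ≈ 0.232 A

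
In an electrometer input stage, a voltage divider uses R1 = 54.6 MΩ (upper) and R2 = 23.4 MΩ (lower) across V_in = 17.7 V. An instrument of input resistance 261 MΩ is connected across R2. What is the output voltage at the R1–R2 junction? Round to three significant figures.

V_out ≈ 5.00 V

R2 ‖ R_L = (23.4 × 261)/(23.4 + 261) = 21.47 MΩ.
Now apply the divider: V_out = 17.7 × 0.2823 = 4.996 V.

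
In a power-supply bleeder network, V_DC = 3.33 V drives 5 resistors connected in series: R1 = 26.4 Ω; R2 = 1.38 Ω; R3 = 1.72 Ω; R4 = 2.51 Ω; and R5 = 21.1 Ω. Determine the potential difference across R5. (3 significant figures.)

Total series resistance ΣR = 26.4 + 1.38 + 1.72 + 2.51 + 21.1 = 53.11 Ω.
V = V_DC · R/ΣR = 3.33 × 0.3973 = 1.323 V.

V ≈ 1.32 V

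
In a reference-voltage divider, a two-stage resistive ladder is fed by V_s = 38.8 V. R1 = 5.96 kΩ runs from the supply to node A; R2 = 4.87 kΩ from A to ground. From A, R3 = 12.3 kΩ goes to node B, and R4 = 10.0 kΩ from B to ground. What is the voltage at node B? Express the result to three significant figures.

V_B ≈ 6.98 V

Node A sees R2 in parallel with the series input of stage 2, R3 + R4 = 22.30 kΩ.
Effective lower resistance at A: R2 ‖ 22.30 = 3.997 kΩ.
V_A = 38.8 × 3.997/(5.96 + 3.997) = 15.58 V.
Stage 2 is unloaded, so V_B = V_A · R4/(R3+R4) = 15.58 × 10.0/22.30 = 6.985 V.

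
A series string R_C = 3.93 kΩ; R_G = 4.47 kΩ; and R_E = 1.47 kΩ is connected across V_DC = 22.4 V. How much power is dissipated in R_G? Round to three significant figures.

ΣR = 9.870 kΩ → I = 22.4/9.870 = 2.270 mA.
P = I²R = 5.151 × 4.47 = 23.02 mW.

P ≈ 23.0 mW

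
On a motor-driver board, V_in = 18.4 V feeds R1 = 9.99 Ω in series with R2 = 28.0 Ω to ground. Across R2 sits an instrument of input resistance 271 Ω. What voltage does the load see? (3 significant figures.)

First combine the lower leg with the load: R2 ‖ R_L = 25.38 Ω.
Voltage divider with the loaded lower leg: V_out = 18.4 × 25.38/(9.99 + 25.38) = 18.4 × 0.7175 = 13.20 V.
(Unloaded it would be 13.6 V; the load pulls it down.)

V_out ≈ 13.2 V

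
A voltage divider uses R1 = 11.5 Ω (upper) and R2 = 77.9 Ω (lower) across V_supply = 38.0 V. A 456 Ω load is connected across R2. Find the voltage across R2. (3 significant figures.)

R2 ‖ R_L = (77.9 × 456)/(77.9 + 456) = 66.53 Ω.
Then V_out = V_supply · R2'/(R1 + R2') = 38.0 × 66.53/78.03 = 32.40 V.

V_out ≈ 32.4 V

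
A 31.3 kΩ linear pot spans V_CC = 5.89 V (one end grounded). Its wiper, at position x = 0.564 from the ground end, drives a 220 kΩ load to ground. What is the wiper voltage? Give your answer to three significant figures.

V_out ≈ 3.21 V

Lower segment x·R_p = 17.65 kΩ; upper segment (1−x)·R_p = 13.65 kΩ.
R_L loads the lower segment: effective lower R = 16.34 kΩ.
Loaded-divider output: V_out = 5.89 × 0.5449 = 3.210 V.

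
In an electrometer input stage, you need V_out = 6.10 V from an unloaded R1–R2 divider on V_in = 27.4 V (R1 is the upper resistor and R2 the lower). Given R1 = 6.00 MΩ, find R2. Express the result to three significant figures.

R2 ≈ 1.72 MΩ

The divider ratio is R2/(R1+R2) = 6.10/27.4 = 0.2226.
Rearranging, R2 = R1·k/(1−k) = 6.00 × 0.2864 = 1.718 MΩ.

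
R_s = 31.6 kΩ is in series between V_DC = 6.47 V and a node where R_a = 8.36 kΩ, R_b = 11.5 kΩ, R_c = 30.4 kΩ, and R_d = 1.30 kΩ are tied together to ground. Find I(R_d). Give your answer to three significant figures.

I ≈ 0.151 mA

Equivalent of the parallel group: R_p = 0.9914 kΩ.
V_A = 6.47 × 0.9914/32.59 = 0.1968 V.
I(R_d) = V_A / R_d = 0.1968/1.30 = 0.1514 mA.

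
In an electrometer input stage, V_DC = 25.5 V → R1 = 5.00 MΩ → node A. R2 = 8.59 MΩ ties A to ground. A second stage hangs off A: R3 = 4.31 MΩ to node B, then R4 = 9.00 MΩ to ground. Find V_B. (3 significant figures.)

V_B ≈ 8.81 V

The second stage (R3 + R4 = 13.31 MΩ) loads node A in parallel with R2.
Effective lower resistance at A: R2 ‖ 13.31 = 5.221 MΩ.
V_A = 25.5 × 5.221/(5.00 + 5.221) = 13.03 V.
Then the unloaded second divider: V_B = V_A × R4/(R3+R4) = 13.03 × 0.6762 = 8.807 V.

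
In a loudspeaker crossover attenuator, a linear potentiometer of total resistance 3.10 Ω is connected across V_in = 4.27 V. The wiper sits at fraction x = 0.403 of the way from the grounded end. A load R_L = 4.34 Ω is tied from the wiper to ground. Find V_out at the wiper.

Split the track: R_lower = x·R_p = 1.249 Ω, R_upper = (1−x)·R_p = 1.851 Ω.
R_L loads the lower segment: effective lower R = 0.9701 Ω.
V_out = 4.27 × 0.9701/(1.851 + 0.9701) = 1.468 V.

V_out ≈ 1.47 V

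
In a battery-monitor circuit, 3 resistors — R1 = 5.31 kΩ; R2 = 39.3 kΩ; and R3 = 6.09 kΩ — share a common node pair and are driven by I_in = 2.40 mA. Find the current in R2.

I ≈ 0.162 mA

Conductances: ΣG = 1/5.31 + 1/39.3 + 1/6.09 = 0.3780 (1/kΩ).
By the current-divider rule, I = I_in · G_k/ΣG = 2.40 × 0.06732 = 0.1616 mA.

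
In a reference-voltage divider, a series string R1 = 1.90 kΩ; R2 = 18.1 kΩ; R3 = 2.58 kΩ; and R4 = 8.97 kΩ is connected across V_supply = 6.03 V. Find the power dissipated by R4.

P ≈ 0.328 mW

The common current is I = 6.03/31.55 = 0.1911 mA.
P(R4) = I²·R4 = (0.1911)² × 8.97 = 0.3277 mW.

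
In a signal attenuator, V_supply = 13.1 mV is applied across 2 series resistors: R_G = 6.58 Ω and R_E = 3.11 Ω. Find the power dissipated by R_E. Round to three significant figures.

The common current is I = 13.1/9.690 = 1.352 mA.
V(R_E) = I·R = 4.204 mV; P = V·I = 4.204 × 1.352 = 5.684 µW.

P ≈ 5.68 µW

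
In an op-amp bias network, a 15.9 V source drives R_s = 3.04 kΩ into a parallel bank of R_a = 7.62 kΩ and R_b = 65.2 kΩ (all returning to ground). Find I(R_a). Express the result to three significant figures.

I ≈ 1.44 mA

Equivalent of the parallel group: R_p = 6.823 kΩ.
V_A = 15.9 × 6.823/9.863 = 11.00 V.
I(R_a) = V_A / R_a = 11.00/7.62 = 1.443 mA.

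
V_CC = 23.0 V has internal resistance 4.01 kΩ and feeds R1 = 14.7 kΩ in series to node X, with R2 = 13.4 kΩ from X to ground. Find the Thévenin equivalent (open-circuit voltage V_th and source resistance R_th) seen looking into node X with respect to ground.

V_th ≈ 9.60 V, R_th ≈ 7.81 kΩ

R1' = 4.01 + 14.7 = 18.71 kΩ (source resistance + R1).
Open-circuit (no load on X): V_th = V_CC · R2/(R1' + R2) = 23.0 × 13.4/(18.71 + 13.4) = 9.598 V.
Zeroing V_CC shorts the top of R1' to ground, so R_th = R1' ‖ R2 = 7.808 kΩ.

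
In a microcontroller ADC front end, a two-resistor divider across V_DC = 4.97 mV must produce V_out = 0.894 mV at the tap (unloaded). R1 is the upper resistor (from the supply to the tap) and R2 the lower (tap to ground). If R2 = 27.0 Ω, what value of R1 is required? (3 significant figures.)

R1 ≈ 123 Ω

The divider ratio is R2/(R1+R2) = 0.894/4.97 = 0.1799.
Rearranging, R1 = R2·(1−k)/k = 27.0 × 4.559 = 123.1 Ω.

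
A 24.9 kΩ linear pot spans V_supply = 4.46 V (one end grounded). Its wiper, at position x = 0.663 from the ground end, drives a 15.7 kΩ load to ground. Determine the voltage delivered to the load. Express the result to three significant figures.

Split the track: R_lower = x·R_p = 16.51 kΩ, R_upper = (1−x)·R_p = 8.391 kΩ.
(x·R_p) ‖ R_L = 8.047 kΩ.
V_out = 4.46 × 8.047/(8.391 + 8.047) = 2.183 V.
(Unloaded: V_out = x·V_supply = 2.96 V.)

V_out ≈ 2.18 V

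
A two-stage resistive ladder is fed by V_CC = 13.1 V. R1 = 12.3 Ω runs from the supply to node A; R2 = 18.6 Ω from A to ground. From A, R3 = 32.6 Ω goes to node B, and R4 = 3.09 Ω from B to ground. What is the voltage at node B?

V_B ≈ 0.565 V

Looking into the second stage from A: R3 + R4 = 35.69 Ω appears in parallel with R2.
R2 ‖ (R3+R4) = 12.23 Ω.
V_A = 13.1 × 12.23/(12.3 + 12.23) = 6.531 V.
Stage 2 is unloaded, so V_B = V_A · R4/(R3+R4) = 6.531 × 3.09/35.69 = 0.5654 V.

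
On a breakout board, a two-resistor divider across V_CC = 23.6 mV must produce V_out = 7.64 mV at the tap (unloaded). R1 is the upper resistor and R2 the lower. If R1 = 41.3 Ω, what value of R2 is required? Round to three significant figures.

R2 ≈ 19.8 Ω

V_out/V_CC = R2/(R1+R2) = 0.3237.
Rearranging, R2 = R1·k/(1−k) = 41.3 × 0.4787 = 19.77 Ω.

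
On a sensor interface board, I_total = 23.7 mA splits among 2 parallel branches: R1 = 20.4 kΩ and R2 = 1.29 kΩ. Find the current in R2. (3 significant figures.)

With just two branches, the current splits inversely with resistance.
So I = 23.7 × 20.4/21.69 = 22.29 mA.

I ≈ 22.3 mA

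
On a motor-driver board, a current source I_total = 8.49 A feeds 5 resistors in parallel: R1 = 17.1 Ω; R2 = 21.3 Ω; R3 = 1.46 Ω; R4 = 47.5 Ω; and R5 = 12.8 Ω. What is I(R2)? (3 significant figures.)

I ≈ 0.448 A

Conductances: ΣG = 1/17.1 + 1/21.3 + 1/1.46 + 1/47.5 + 1/12.8 = 0.8895 (1/Ω).
Current divider: I(R2) = I_total · G_k/ΣG = 8.49 × (0.04695/0.8895) = 8.49 × 0.05278 = 0.4481 A.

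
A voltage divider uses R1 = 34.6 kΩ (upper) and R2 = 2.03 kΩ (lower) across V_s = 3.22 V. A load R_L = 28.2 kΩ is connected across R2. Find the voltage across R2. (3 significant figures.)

V_out ≈ 0.167 V

The load sits in parallel with R2, giving an effective lower resistance R2' = R2·R_L/(R2+R_L) = 1.894 kΩ.
Now apply the divider: V_out = 3.22 × 0.05189 = 0.1671 V.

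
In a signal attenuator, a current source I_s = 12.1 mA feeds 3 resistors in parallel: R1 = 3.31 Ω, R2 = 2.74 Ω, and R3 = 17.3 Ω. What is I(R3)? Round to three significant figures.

I ≈ 0.965 mA

Total conductance ΣG = 1/3.31 + 1/2.74 + 1/17.3 = 0.7249 (units of 1/Ω).
Current divider: I(R3) = I_s · G_k/ΣG = 12.1 × (0.05780/0.7249) = 12.1 × 0.07974 = 0.9649 mA.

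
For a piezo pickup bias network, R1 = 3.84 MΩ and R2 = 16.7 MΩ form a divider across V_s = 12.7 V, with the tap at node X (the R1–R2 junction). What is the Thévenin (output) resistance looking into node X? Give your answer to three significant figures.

R_th ≈ 3.12 MΩ

With V_s suppressed (replaced by a short), R_th = R1 ‖ R2 = (3.840 × 16.7)/(3.840 + 16.7) = 3.122 MΩ.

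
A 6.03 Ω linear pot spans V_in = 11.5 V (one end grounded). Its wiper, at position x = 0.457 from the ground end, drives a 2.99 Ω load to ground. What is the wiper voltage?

Lower segment x·R_p = 2.756 Ω; upper segment (1−x)·R_p = 3.274 Ω.
(x·R_p) ‖ R_L = 1.434 Ω.
V_out = 11.5 × 1.434/(3.274 + 1.434) = 3.503 V.
(Unloaded: V_out = x·V_in = 5.26 V.)

V_out ≈ 3.50 V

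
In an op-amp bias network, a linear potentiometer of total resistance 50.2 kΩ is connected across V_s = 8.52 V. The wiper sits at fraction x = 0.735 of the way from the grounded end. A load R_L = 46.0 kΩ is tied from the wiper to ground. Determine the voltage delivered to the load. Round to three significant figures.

V_out ≈ 5.16 V

The pot divides into 13.30 kΩ above the wiper and 36.90 kΩ below.
(x·R_p) ‖ R_L = 20.47 kΩ.
V_out = 8.52 × 20.47/(13.30 + 20.47) = 5.164 V.
(Unloaded: V_out = x·V_s = 6.26 V.)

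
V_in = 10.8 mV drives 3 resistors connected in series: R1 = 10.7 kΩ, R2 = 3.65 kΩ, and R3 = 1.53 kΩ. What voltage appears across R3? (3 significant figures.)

V ≈ 1.04 mV

Total series resistance ΣR = 10.7 + 3.65 + 1.53 = 15.88 kΩ.
V = V_in · R/ΣR = 10.8 × 0.09635 = 1.041 mV.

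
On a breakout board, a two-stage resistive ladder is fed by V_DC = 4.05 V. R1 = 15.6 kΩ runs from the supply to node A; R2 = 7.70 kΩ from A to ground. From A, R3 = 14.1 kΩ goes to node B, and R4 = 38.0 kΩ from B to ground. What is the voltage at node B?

The second stage (R3 + R4 = 52.10 kΩ) loads node A in parallel with R2.
R2 ‖ (R3+R4) = 6.709 kΩ.
So V_A = 4.05 × 0.3007 = 1.218 V.
V_B = V_A × 0.7294 = 0.8883 V.

V_B ≈ 0.888 V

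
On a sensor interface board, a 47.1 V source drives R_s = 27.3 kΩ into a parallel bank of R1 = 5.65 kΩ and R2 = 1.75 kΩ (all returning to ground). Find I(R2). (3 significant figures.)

I ≈ 1.26 mA

Parallel bank: R_p = 1/(1/5.65 + 1/1.75) = 1.336 kΩ.
V_A = 47.1 × 1.336/28.64 = 2.198 V.
Branch current I = V_A/R2 = 2.198/1.75 = 1.256 mA.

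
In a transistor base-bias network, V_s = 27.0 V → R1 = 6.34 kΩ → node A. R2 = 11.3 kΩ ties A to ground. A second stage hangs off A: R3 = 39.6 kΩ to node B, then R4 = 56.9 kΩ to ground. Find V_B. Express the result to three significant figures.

V_B ≈ 9.79 V

Node A sees R2 in parallel with the series input of stage 2, R3 + R4 = 96.50 kΩ.
Effective lower resistance at A: R2 ‖ 96.50 = 10.12 kΩ.
V_A = 27.0 × 10.12/(6.34 + 10.12) = 16.60 V.
V_B = V_A × 0.5896 = 9.786 V.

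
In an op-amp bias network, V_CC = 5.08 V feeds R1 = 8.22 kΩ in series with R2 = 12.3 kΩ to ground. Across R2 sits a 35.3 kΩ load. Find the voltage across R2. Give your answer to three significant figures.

The load sits in parallel with R2, giving an effective lower resistance R2' = R2·R_L/(R2+R_L) = 9.122 kΩ.
Voltage divider with the loaded lower leg: V_out = 5.08 × 9.122/(8.22 + 9.122) = 5.08 × 0.5260 = 2.672 V.

V_out ≈ 2.67 V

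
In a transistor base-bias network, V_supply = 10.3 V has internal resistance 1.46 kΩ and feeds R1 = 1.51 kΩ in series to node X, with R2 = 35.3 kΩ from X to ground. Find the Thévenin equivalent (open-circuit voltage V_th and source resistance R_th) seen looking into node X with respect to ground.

V_th ≈ 9.50 V, R_th ≈ 2.74 kΩ

R1' = 1.46 + 1.51 = 2.970 kΩ (source resistance + R1).
Open-circuit (no load on X): V_th = V_supply · R2/(R1' + R2) = 10.3 × 35.3/(2.970 + 35.3) = 9.501 V.
With V_supply suppressed (replaced by a short), R_th = R1' ‖ R2 = (2.970 × 35.3)/(2.970 + 35.3) = 2.740 kΩ.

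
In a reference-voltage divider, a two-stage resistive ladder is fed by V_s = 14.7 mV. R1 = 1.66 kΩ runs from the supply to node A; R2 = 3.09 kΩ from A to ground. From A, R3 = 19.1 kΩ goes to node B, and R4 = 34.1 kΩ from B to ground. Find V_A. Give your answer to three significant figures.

Looking into the second stage from A: R3 + R4 = 53.20 kΩ appears in parallel with R2.
R2 ‖ (R3+R4) = 2.920 kΩ.
First divider: V_A = V_s · 2.920/(1.66 + 2.920) = 9.372 mV.

V_A ≈ 9.37 mV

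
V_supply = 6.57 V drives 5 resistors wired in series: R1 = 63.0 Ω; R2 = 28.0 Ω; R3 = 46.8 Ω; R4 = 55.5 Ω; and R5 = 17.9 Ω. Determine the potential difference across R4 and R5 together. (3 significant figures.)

ΣR = 63.0 + 28.0 + 46.8 + 55.5 + 17.9 = 211.2 Ω.
R_{R4..R5} = 55.5 + 17.9 = 73.40 Ω.
By the voltage-divider rule, V = 6.57 × 73.40/211.2 = 2.283 V.

V ≈ 2.28 V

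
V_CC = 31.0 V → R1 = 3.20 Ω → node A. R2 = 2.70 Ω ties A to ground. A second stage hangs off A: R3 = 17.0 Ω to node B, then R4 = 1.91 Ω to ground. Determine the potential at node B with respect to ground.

Looking into the second stage from A: R3 + R4 = 18.91 Ω appears in parallel with R2.
R2 ‖ (R3+R4) = 2.363 Ω.
First divider: V_A = V_CC · 2.363/(3.20 + 2.363) = 13.17 V.
V_B = V_A × 0.1010 = 1.330 V.

V_B ≈ 1.33 V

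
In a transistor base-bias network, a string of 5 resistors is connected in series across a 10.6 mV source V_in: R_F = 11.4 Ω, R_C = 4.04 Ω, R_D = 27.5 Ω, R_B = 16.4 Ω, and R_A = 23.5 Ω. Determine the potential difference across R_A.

ΣR = 11.4 + 4.04 + 27.5 + 16.4 + 23.5 = 82.84 Ω.
Voltage divider: V = V_in · (23.50 / 82.84) = 10.6 × 0.2837 = 3.007 mV.

V ≈ 3.01 mV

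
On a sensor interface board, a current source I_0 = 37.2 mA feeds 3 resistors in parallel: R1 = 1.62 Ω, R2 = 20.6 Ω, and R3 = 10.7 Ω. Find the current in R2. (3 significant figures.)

I ≈ 2.38 mA

Conductances: ΣG = 1/1.62 + 1/20.6 + 1/10.7 = 0.7593 (1/Ω).
Current divider: I(R2) = I_0 · G_k/ΣG = 37.2 × (0.04854/0.7593) = 37.2 × 0.06393 = 2.378 mA.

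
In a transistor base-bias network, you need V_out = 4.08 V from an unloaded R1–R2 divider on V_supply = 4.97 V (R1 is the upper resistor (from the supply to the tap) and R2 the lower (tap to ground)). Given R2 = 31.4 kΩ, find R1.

V_out/V_supply = R2/(R1+R2) = 0.8209.
R1 = R2·(1/k − 1) = 31.4 × 0.2181 = 6.850 kΩ.

R1 ≈ 6.85 kΩ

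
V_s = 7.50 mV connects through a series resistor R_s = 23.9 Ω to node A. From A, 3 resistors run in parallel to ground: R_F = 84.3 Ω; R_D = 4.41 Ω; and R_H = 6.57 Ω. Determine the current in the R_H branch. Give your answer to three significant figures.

I ≈ 0.110 mA

Parallel bank: R_p = 1/(1/84.3 + 1/4.41 + 1/6.57) = 2.559 Ω.
V_A = 7.50 × 2.559/26.46 = 0.7253 mV.
Branch current I = V_A/R_H = 0.7253/6.57 = 0.1104 mA.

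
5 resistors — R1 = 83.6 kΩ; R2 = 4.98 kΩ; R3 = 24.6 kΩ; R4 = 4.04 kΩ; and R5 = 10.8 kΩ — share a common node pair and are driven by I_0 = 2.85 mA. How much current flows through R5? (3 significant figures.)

Conductances: ΣG = 1/83.6 + 1/4.98 + 1/24.6 + 1/4.04 + 1/10.8 = 0.5935 (1/kΩ).
R5 takes the fraction G_k/ΣG = 0.09259/0.5935 = 0.1560, so I = 2.85 × 0.1560 = 0.4446 mA.

I ≈ 0.445 mA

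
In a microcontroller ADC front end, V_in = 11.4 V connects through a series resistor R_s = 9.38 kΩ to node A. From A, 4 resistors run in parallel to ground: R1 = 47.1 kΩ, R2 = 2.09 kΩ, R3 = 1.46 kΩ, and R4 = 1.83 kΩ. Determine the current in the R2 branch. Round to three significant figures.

I ≈ 0.316 mA

Combine the parallel branches: R_p = (1/47.1 + 1/2.09 + 1/1.46 + 1/1.83)⁻¹ = 0.5777 kΩ.
V_A by voltage divider: V_A = 11.4 × 0.5777/(9.38 + 0.5777) = 0.6613 V.
I(R2) = V_A / R2 = 0.6613/2.09 = 0.3164 mA.
(Equivalently: I_total = 1.145 mA, then current-divider fraction G_k/ΣG = 0.2764.)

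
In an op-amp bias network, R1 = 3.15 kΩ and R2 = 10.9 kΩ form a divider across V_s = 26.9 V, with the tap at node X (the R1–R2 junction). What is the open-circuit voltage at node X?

V_th ≈ 20.9 V

With X open, the divider is unloaded: V_th = 26.9 × 10.9/14.05 = 20.87 V.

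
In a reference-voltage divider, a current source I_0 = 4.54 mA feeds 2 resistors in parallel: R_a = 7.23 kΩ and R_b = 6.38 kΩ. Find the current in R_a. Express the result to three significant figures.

I ≈ 2.13 mA

Two-branch current divider: I_k = I_0 · R_other/(R_1 + R_2).
So I = 4.54 × 6.38/13.61 = 2.128 mA.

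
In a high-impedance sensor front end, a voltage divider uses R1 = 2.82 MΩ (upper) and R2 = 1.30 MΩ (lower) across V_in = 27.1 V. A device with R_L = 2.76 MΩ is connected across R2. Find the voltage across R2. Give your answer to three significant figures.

First combine the lower leg with the load: R2 ‖ R_L = 0.8837 MΩ.
Voltage divider with the loaded lower leg: V_out = 27.1 × 0.8837/(2.82 + 0.8837) = 27.1 × 0.2386 = 6.466 V.

V_out ≈ 6.47 V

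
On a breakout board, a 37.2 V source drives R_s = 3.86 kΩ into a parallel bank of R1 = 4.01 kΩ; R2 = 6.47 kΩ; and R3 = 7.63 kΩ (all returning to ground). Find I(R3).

Parallel bank: R_p = 1/(1/4.01 + 1/6.47 + 1/7.63) = 1.869 kΩ.
Node voltage V_A = V_supply · R_p/(R_s + R_p) = 37.2 × 0.3263 = 12.14 V.
I(R3) = V_A / R3 = 12.14/7.63 = 1.591 mA.

I ≈ 1.59 mA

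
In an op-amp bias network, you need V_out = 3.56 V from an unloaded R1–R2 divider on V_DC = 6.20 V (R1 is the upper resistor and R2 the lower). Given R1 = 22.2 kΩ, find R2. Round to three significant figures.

R2 ≈ 29.9 kΩ

Required fraction k = V_out/V_DC = 0.5742.
Rearranging, R2 = R1·k/(1−k) = 22.2 × 1.348 = 29.94 kΩ.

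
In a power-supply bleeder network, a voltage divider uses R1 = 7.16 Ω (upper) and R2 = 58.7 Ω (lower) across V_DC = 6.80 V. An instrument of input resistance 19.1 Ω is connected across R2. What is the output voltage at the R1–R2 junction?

First combine the lower leg with the load: R2 ‖ R_L = 14.41 Ω.
Now apply the divider: V_out = 6.80 × 0.6681 = 4.543 V.
(Unloaded it would be 6.06 V; the load pulls it down.)

V_out ≈ 4.54 V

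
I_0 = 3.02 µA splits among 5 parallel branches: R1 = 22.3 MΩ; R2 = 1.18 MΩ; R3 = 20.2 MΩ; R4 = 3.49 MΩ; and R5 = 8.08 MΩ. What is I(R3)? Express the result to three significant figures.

ΣG = 1/22.3 + 1/1.18 + 1/20.2 + 1/3.49 + 1/8.08 = 1.352.
Current divider: I(R3) = I_0 · G_k/ΣG = 3.02 × (0.04950/1.352) = 3.02 × 0.03661 = 0.1106 µA.

I ≈ 0.111 µA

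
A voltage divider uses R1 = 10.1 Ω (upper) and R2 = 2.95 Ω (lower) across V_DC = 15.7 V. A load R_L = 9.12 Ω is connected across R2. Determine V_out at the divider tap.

First combine the lower leg with the load: R2 ‖ R_L = 2.229 Ω.
Then V_out = V_DC · R2'/(R1 + R2') = 15.7 × 2.229/12.33 = 2.838 V.

V_out ≈ 2.84 V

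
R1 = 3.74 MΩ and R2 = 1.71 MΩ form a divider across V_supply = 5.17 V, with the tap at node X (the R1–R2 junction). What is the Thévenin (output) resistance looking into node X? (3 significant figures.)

Looking into X with the source shorted: R_th = R1·R2/(R1+R2) = 3.740 × 1.71/5.450 = 1.173 MΩ.

R_th ≈ 1.17 MΩ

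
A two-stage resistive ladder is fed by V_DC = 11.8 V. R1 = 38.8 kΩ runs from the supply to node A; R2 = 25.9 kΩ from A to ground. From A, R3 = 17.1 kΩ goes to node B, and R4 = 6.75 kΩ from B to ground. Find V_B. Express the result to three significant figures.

Looking into the second stage from A: R3 + R4 = 23.85 kΩ appears in parallel with R2.
Effective lower resistance at A: R2 ‖ 23.85 = 12.42 kΩ.
First divider: V_A = V_DC · 12.42/(38.8 + 12.42) = 2.861 V.
V_B = V_A × 0.2830 = 0.8096 V.

V_B ≈ 0.810 V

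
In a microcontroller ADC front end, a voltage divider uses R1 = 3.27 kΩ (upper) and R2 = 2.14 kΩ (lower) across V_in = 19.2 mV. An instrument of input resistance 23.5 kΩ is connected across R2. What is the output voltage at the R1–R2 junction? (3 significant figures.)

V_out ≈ 7.20 mV

The load sits in parallel with R2, giving an effective lower resistance R2' = R2·R_L/(R2+R_L) = 1.961 kΩ.
Voltage divider with the loaded lower leg: V_out = 19.2 × 1.961/(3.27 + 1.961) = 19.2 × 0.3749 = 7.199 mV.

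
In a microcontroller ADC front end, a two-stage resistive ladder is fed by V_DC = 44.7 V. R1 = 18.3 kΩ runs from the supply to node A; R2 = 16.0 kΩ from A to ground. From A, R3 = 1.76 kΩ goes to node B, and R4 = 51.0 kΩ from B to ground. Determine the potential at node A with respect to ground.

V_A ≈ 17.9 V

Node A sees R2 in parallel with the series input of stage 2, R3 + R4 = 52.76 kΩ.
R2 ‖ (R3+R4) = 12.28 kΩ.
So V_A = 44.7 × 0.4015 = 17.95 V.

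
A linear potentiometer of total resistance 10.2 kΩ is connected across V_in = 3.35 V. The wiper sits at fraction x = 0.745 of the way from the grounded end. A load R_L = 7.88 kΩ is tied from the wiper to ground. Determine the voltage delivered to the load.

V_out ≈ 2.00 V

Lower segment x·R_p = 7.599 kΩ; upper segment (1−x)·R_p = 2.601 kΩ.
Lower segment in parallel with the load: 7.599 ‖ 7.88 = 3.868 kΩ.
Loaded-divider output: V_out = 3.35 × 0.5980 = 2.003 V.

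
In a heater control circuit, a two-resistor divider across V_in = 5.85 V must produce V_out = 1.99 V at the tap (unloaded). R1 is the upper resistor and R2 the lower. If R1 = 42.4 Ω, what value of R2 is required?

The divider ratio is R2/(R1+R2) = 1.99/5.85 = 0.3402.
R2 = R1 · 0.3402/(1 − 0.3402) = 21.86 Ω.

R2 ≈ 21.9 Ω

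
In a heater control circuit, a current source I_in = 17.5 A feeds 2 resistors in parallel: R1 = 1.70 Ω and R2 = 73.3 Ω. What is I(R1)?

I ≈ 17.1 A

With just two branches, the current splits inversely with resistance.
I(R1) = 17.5 × 73.3/(1.70 + 73.3) = 17.5 × 0.9773 = 17.10 A.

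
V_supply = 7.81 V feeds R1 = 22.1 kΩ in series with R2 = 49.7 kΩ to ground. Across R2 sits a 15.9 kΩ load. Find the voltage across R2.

First combine the lower leg with the load: R2 ‖ R_L = 12.05 kΩ.
Now apply the divider: V_out = 7.81 × 0.3528 = 2.755 V.
(Unloaded it would be 5.41 V; the load pulls it down.)

V_out ≈ 2.76 V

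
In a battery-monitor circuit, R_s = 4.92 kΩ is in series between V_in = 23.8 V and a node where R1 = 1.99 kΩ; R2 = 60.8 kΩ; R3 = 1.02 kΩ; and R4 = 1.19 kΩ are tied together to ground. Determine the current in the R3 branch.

Equivalent of the parallel group: R_p = 0.4274 kΩ.
V_A by voltage divider: V_A = 23.8 × 0.4274/(4.92 + 0.4274) = 1.902 V.
I(R3) = V_A / R3 = 1.902/1.02 = 1.865 mA.

I ≈ 1.86 mA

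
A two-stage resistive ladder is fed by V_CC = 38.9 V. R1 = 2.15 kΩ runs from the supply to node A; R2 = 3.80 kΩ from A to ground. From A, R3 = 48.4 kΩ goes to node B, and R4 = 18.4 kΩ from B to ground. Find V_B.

V_B ≈ 6.71 V

Node A sees R2 in parallel with the series input of stage 2, R3 + R4 = 66.80 kΩ.
Effective lower resistance at A: R2 ‖ 66.80 = 3.595 kΩ.
V_A = 38.9 × 3.595/(2.15 + 3.595) = 24.34 V.
Stage 2 is unloaded, so V_B = V_A · R4/(R3+R4) = 24.34 × 18.4/66.80 = 6.705 V.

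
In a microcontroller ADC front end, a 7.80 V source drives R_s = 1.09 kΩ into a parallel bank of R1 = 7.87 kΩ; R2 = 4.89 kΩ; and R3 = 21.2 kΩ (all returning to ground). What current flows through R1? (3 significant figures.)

Equivalent of the parallel group: R_p = 2.640 kΩ.
Node voltage V_A = V_CC · R_p/(R_s + R_p) = 7.80 × 0.7078 = 5.521 V.
Branch current I = V_A/R1 = 5.521/7.87 = 0.7015 mA.
(Check via current divider: I_total = 2.091 mA; share G_k/ΣG = 0.3355 → same result.)

I ≈ 0.702 mA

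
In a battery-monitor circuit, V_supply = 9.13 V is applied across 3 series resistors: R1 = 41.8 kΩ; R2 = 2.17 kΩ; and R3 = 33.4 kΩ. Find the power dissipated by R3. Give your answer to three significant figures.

P ≈ 0.465 mW

The common current is I = 9.13/77.37 = 0.1180 mA.
P(R3) = I²·R3 = (0.1180)² × 33.4 = 0.4651 mW.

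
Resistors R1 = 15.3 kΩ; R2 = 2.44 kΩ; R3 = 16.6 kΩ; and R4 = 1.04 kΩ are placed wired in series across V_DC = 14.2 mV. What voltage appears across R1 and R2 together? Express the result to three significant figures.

V ≈ 7.12 mV

ΣR = 15.3 + 2.44 + 16.6 + 1.04 = 35.38 kΩ.
R_{R1..R2} = 15.3 + 2.44 = 17.74 kΩ.
By the voltage-divider rule, V = 14.2 × 17.74/35.38 = 7.120 mV.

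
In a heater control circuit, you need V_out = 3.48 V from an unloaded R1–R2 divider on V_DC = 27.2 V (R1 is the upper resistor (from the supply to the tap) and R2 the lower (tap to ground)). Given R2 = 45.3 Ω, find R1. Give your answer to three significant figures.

Required fraction k = V_out/V_DC = 0.1279.
R1 = R2·(1/k − 1) = 45.3 × 6.816 = 308.8 Ω.

R1 ≈ 309 Ω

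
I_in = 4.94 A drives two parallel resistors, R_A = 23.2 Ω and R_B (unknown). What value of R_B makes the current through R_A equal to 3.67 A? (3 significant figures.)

R_B ≈ 67.0 Ω

The fraction through R_A equals R_B/(R_A+R_B).
3.67/4.94 = R_B/(R_A + R_B) → R_B = R_A · (0.7429)/(1 − 0.7429) = 23.2 × 2.890 = 67.04 Ω.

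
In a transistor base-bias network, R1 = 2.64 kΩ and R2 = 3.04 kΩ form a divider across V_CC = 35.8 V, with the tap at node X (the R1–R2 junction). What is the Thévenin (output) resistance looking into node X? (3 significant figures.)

R_th ≈ 1.41 kΩ

With V_CC suppressed (replaced by a short), R_th = R1 ‖ R2 = (2.640 × 3.04)/(2.640 + 3.04) = 1.413 kΩ.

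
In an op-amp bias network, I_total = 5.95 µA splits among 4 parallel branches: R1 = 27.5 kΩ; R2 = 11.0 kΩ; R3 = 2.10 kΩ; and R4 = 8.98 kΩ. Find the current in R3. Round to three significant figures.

Conductances: ΣG = 1/27.5 + 1/11.0 + 1/2.10 + 1/8.98 = 0.7148 (1/kΩ).
By the current-divider rule, I = I_total · G_k/ΣG = 5.95 × 0.6662 = 3.964 µA.

I ≈ 3.96 µA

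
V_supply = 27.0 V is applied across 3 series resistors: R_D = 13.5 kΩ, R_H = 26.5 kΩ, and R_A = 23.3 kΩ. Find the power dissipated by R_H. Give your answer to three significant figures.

ΣR = 63.30 kΩ → I = 27.0/63.30 = 0.4265 mA.
P(R_H) = I²·R_H = (0.4265)² × 26.5 = 4.821 mW.

P ≈ 4.82 mW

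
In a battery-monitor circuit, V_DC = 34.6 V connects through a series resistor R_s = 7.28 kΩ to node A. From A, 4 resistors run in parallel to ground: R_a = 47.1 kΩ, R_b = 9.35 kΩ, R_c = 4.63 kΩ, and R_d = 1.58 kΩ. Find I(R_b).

I ≈ 0.456 mA

Parallel bank: R_p = 1/(1/47.1 + 1/9.35 + 1/4.63 + 1/1.58) = 1.023 kΩ.
V_A = 34.6 × 1.023/8.303 = 4.265 V.
I(R_b) = V_A / R_b = 4.265/9.35 = 0.4561 mA.
(Equivalently: I_total = 4.167 mA, then current-divider fraction G_k/ΣG = 0.1095.)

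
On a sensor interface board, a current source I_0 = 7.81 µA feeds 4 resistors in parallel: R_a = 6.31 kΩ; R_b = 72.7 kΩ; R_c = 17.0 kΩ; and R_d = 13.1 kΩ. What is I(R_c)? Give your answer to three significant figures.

I ≈ 1.49 µA

Total conductance ΣG = 1/6.31 + 1/72.7 + 1/17.0 + 1/13.1 = 0.3074 (units of 1/kΩ).
R_c takes the fraction G_k/ΣG = 0.05882/0.3074 = 0.1914, so I = 7.81 × 0.1914 = 1.495 µA.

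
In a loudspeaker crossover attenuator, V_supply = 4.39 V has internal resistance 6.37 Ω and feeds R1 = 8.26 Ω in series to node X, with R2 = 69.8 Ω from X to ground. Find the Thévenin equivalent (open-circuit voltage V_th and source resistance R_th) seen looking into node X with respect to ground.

V_th ≈ 3.63 V, R_th ≈ 12.1 Ω

R1' = 6.37 + 8.26 = 14.63 Ω (source resistance + R1).
With X open, the divider is unloaded: V_th = 4.39 × 69.8/84.43 = 3.629 V.
With V_supply suppressed (replaced by a short), R_th = R1' ‖ R2 = (14.63 × 69.8)/(14.63 + 69.8) = 12.09 Ω.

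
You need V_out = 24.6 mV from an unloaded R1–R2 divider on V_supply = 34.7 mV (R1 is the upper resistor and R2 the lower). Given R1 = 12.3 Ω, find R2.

V_out/V_supply = R2/(R1+R2) = 0.7089.
So R2 = R1 · V_out/(V_supply − V_out) = 12.3 × 24.6/(34.7 − 24.6) = 12.3 × 2.436 = 29.96 Ω.

R2 ≈ 30.0 Ω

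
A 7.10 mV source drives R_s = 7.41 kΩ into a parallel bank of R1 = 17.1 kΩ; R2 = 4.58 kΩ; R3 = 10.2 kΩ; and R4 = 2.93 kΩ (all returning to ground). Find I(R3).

Combine the parallel branches: R_p = (1/17.1 + 1/4.58 + 1/10.2 + 1/2.93)⁻¹ = 1.396 kΩ.
Node voltage V_A = V_DC · R_p/(R_s + R_p) = 7.10 × 0.1586 = 1.126 mV.
Branch current I = V_A/R3 = 1.126/10.2 = 0.1104 µA.

I ≈ 0.110 µA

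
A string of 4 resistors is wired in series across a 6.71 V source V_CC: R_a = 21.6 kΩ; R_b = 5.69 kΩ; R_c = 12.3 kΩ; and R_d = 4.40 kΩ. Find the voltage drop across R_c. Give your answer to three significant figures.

V ≈ 1.88 V

Series total: ΣR = 21.6 + 5.69 + 12.3 + 4.40 = 43.99 kΩ.
Voltage divider: V = V_CC · (12.30 / 43.99) = 6.71 × 0.2796 = 1.876 V.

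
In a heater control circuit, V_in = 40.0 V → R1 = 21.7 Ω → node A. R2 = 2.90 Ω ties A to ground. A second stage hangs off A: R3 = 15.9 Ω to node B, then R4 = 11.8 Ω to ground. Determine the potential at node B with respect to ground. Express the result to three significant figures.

V_B ≈ 1.84 V

Node A sees R2 in parallel with the series input of stage 2, R3 + R4 = 27.70 Ω.
R2 ‖ (R3+R4) = 2.625 Ω.
So V_A = 40.0 × 0.1079 = 4.317 V.
Stage 2 is unloaded, so V_B = V_A · R4/(R3+R4) = 4.317 × 11.8/27.70 = 1.839 V.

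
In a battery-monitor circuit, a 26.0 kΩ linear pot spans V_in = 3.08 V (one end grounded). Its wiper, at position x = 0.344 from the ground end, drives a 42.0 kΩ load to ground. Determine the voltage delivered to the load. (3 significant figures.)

The pot divides into 17.06 kΩ above the wiper and 8.944 kΩ below.
Lower segment in parallel with the load: 8.944 ‖ 42.0 = 7.374 kΩ.
Then V_out = V_in · 7.374/(17.06 + 7.374) = 0.9297 V.

V_out ≈ 0.930 V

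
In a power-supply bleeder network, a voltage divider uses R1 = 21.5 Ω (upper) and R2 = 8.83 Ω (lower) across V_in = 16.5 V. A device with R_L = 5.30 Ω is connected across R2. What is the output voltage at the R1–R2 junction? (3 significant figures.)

First combine the lower leg with the load: R2 ‖ R_L = 3.312 Ω.
Now apply the divider: V_out = 16.5 × 0.1335 = 2.203 V.

V_out ≈ 2.20 V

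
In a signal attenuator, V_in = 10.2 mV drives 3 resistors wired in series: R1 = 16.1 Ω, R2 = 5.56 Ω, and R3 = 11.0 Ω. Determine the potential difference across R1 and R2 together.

Total series resistance ΣR = 16.1 + 5.56 + 11.0 = 32.66 Ω.
R_{R1..R2} = 16.1 + 5.56 = 21.66 Ω.
By the voltage-divider rule, V = 10.2 × 21.66/32.66 = 6.765 mV.

V ≈ 6.76 mV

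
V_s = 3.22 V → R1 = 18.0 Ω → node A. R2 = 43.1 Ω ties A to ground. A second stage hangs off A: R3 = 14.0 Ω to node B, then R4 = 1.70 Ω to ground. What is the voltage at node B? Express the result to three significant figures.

The second stage (R3 + R4 = 15.70 Ω) loads node A in parallel with R2.
R2 ‖ (R3+R4) = 11.51 Ω.
So V_A = 3.22 × 0.3900 = 1.256 V.
V_B = V_A × 0.1083 = 0.1360 V.

V_B ≈ 0.136 V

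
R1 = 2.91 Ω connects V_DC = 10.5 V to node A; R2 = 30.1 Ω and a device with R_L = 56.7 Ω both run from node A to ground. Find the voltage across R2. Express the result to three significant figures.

First combine the lower leg with the load: R2 ‖ R_L = 19.66 Ω.
Now apply the divider: V_out = 10.5 × 0.8711 = 9.146 V.
(Unloaded it would be 9.57 V; the load pulls it down.)

V_out ≈ 9.15 V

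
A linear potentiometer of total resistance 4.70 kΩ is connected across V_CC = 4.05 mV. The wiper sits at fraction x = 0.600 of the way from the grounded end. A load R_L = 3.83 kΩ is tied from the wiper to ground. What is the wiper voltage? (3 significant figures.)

V_out ≈ 1.88 mV

Lower segment x·R_p = 2.820 kΩ; upper segment (1−x)·R_p = 1.880 kΩ.
Lower segment in parallel with the load: 2.820 ‖ 3.83 = 1.624 kΩ.
Loaded-divider output: V_out = 4.05 × 0.4635 = 1.877 mV.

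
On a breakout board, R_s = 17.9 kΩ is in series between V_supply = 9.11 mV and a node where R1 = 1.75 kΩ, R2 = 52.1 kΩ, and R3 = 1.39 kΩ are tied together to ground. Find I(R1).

I ≈ 0.213 µA

Equivalent of the parallel group: R_p = 0.7633 kΩ.
Node voltage V_A = V_supply · R_p/(R_s + R_p) = 9.11 × 0.04090 = 0.3726 mV.
I(R1) = V_A / R1 = 0.3726/1.75 = 0.2129 µA.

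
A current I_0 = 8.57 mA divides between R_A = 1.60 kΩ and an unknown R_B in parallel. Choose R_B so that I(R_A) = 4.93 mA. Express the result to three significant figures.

R_B ≈ 2.17 kΩ

Two-branch current divider: I_A = I_0 · R_B/(R_A + R_B).
4.93/8.57 = R_B/(R_A + R_B) → R_B = R_A · (0.5753)/(1 − 0.5753) = 1.60 × 1.354 = 2.167 kΩ.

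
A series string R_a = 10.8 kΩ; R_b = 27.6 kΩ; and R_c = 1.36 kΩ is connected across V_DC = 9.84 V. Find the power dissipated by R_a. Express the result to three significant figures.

The common current is I = 9.84/39.76 = 0.2475 mA.
P = I²R = 0.06125 × 10.8 = 0.6615 mW.

P ≈ 0.661 mW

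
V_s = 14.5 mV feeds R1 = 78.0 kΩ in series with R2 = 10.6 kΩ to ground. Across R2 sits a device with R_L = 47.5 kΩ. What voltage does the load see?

R2 ‖ R_L = (10.6 × 47.5)/(10.6 + 47.5) = 8.666 kΩ.
Voltage divider with the loaded lower leg: V_out = 14.5 × 8.666/(78.0 + 8.666) = 14.5 × 0.09999 = 1.450 mV.

V_out ≈ 1.45 mV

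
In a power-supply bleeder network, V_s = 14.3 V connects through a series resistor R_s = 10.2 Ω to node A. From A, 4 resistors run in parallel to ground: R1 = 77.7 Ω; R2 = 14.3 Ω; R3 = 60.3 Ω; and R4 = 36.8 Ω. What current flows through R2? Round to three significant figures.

I ≈ 0.437 A

Equivalent of the parallel group: R_p = 7.902 Ω.
Node voltage V_A = V_s · R_p/(R_s + R_p) = 14.3 × 0.4365 = 6.242 V.
I(R2) = V_A / R2 = 6.242/14.3 = 0.4365 A.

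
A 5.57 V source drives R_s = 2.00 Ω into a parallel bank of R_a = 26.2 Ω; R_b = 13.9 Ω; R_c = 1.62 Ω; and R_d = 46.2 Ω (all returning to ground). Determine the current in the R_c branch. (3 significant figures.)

Equivalent of the parallel group: R_p = 1.335 Ω.
V_A = 5.57 × 1.335/3.335 = 2.230 V.
I(R_c) = V_A / R_c = 2.230/1.62 = 1.376 A.

I ≈ 1.38 A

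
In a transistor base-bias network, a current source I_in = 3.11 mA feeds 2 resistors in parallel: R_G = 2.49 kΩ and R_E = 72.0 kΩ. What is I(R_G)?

With just two branches, the current splits inversely with resistance.
I(R_G) = 3.11 × 72.0/(2.49 + 72.0) = 3.11 × 0.9666 = 3.006 mA.

I ≈ 3.01 mA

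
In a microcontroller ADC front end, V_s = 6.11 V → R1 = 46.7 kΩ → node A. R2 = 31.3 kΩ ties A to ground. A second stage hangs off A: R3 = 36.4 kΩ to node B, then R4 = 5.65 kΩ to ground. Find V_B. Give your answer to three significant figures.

The second stage (R3 + R4 = 42.05 kΩ) loads node A in parallel with R2.
R2 ‖ (R3+R4) = 17.94 kΩ.
First divider: V_A = V_s · 17.94/(46.7 + 17.94) = 1.696 V.
Stage 2 is unloaded, so V_B = V_A · R4/(R3+R4) = 1.696 × 5.65/42.05 = 0.2279 V.

V_B ≈ 0.228 V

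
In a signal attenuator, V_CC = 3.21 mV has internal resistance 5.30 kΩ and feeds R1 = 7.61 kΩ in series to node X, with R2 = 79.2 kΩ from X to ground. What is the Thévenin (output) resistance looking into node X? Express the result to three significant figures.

R_th ≈ 11.1 kΩ

R1' = 5.30 + 7.61 = 12.91 kΩ (source resistance + R1).
Looking into X with the source shorted: R_th = R1'·R2/(R1'+R2) = 12.91 × 79.2/92.11 = 11.10 kΩ.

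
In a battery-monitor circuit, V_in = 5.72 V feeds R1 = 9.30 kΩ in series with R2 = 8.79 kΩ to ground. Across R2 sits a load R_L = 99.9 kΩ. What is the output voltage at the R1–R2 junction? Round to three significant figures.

V_out ≈ 2.66 V

R2 ‖ R_L = (8.79 × 99.9)/(8.79 + 99.9) = 8.079 kΩ.
Now apply the divider: V_out = 5.72 × 0.4649 = 2.659 V.
(Unloaded it would be 2.78 V; the load pulls it down.)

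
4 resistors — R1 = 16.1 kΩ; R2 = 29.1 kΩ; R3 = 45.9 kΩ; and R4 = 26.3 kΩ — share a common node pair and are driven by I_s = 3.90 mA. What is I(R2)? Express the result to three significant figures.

I ≈ 0.858 mA

Conductances: ΣG = 1/16.1 + 1/29.1 + 1/45.9 + 1/26.3 = 0.1563 (1/kΩ).
R2 takes the fraction G_k/ΣG = 0.03436/0.1563 = 0.2199, so I = 3.90 × 0.2199 = 0.8575 mA.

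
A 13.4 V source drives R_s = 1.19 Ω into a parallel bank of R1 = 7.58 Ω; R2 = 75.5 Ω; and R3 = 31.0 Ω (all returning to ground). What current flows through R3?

Parallel bank: R_p = 1/(1/7.58 + 1/75.5 + 1/31.0) = 5.636 Ω.
V_A by voltage divider: V_A = 13.4 × 5.636/(1.19 + 5.636) = 11.06 V.
I(R3) = V_A / R3 = 11.06/31.0 = 0.3569 A.

I ≈ 0.357 A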